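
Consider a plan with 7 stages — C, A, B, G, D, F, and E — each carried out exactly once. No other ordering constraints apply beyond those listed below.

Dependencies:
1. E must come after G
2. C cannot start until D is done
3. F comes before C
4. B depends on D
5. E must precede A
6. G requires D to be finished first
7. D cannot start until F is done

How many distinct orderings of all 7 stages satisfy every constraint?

20

F is the only stage with nothing required before it, so every ordering starts there.
Enumerating by repeatedly choosing an available stage (one whose prerequisites are all placed) gives 20 distinct complete orderings.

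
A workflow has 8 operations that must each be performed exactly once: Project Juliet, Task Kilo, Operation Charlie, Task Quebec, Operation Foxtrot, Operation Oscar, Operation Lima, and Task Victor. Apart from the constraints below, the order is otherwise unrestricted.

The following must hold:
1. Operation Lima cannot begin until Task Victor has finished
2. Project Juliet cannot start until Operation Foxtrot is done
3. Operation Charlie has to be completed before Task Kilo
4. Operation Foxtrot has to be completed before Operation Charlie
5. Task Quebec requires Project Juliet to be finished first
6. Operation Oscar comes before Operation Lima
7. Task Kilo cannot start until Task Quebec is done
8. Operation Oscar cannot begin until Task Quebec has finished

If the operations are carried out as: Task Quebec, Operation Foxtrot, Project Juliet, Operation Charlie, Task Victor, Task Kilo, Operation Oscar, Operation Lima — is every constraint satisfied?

Here Project Juliet comes after Task Quebec.
But one of the constraints requires Project Juliet before Task Quebec, so this ordering violates it.

No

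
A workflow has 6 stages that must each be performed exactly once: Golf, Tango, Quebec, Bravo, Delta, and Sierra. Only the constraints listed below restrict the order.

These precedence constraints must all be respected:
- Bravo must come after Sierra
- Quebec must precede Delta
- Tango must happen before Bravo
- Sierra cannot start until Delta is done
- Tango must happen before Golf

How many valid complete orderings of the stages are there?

The stages with no prerequisites are Tango, Quebec; any of them can be placed first.
Systematically extending each partial ordering one stage at a time and counting, there are 14 complete orderings.

14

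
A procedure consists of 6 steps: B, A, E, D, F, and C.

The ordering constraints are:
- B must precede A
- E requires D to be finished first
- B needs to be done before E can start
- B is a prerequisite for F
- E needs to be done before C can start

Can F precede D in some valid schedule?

No chain of constraints runs from D to F, so D is not required to come first.
That means at least one valid schedule has F before D.

Yes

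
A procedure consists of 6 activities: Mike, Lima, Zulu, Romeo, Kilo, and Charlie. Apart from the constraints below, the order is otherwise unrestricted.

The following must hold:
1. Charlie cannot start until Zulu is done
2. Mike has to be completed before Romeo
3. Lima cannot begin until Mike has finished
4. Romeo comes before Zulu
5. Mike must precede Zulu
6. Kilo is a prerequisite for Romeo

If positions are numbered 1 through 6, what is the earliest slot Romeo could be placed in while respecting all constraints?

Working backwards through the constraints from Romeo, its full set of required predecessors is Mike, Kilo — 2 of them.
So at minimum 2 activities come before Romeo, putting Romeo no earlier than position 3. That position is achievable by scheduling exactly those predecessors first.

3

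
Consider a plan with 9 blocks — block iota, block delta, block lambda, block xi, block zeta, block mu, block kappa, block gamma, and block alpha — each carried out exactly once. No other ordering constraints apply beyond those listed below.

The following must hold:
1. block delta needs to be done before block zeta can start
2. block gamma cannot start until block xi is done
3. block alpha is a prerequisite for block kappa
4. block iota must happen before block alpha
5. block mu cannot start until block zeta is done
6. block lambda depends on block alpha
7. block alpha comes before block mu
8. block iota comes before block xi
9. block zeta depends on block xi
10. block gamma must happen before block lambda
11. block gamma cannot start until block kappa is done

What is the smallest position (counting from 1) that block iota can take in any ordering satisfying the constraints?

1

No constraint forces any other block before block iota, so it can be placed first.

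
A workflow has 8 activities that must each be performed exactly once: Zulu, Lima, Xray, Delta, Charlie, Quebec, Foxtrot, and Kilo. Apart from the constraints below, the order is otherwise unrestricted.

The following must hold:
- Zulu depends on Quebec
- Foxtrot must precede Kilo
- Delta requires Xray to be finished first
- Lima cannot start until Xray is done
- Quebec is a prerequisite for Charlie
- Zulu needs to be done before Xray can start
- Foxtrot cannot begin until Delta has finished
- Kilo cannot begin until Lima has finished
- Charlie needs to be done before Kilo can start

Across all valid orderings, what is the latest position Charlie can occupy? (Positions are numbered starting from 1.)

Following the constraints forward from Charlie, its only required successor is Kilo.
So at least 1 activity follows Charlie, putting Charlie no later than position 7. That position is achievable by scheduling everything else first.

7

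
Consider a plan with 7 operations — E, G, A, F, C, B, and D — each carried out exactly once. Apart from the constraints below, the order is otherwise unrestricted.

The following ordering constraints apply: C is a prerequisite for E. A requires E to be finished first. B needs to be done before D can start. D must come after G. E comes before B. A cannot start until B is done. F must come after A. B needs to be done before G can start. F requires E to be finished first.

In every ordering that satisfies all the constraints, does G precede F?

No

Nothing in the constraints links G and F; they are unordered relative to each other.
There exist valid orderings with F before G, so G is not required to come first.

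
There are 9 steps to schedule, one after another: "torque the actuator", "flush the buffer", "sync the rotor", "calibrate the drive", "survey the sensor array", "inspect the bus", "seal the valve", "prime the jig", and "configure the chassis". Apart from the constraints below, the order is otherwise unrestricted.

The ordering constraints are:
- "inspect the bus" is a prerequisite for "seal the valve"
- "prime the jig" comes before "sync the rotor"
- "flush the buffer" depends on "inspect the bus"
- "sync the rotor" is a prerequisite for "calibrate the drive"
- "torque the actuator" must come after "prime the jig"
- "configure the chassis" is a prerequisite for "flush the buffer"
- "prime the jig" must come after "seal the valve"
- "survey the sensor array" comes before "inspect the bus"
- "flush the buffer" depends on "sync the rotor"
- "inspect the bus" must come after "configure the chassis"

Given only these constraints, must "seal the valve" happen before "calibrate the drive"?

Yes

Following the dependencies: "seal the valve" → "prime the jig" → "sync the rotor" → "calibrate the drive".
That forces "seal the valve" before "calibrate the drive" in every valid schedule.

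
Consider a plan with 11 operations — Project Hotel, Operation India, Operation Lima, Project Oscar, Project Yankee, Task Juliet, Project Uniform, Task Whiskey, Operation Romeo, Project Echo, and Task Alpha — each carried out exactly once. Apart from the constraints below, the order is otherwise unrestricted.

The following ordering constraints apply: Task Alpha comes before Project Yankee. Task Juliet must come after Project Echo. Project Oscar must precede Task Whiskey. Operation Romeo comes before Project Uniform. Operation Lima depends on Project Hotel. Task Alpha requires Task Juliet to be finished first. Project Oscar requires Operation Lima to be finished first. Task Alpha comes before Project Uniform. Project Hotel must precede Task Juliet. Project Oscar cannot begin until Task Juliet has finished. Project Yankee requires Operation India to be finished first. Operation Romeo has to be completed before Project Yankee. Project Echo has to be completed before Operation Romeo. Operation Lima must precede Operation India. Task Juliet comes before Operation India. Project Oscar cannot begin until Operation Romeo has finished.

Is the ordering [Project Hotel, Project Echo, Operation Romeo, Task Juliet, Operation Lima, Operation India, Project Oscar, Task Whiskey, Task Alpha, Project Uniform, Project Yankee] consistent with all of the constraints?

Going through the constraints one by one, each required predecessor appears earlier in the sequence than its dependent — e.g. Operation Romeo (position 3) is before Project Yankee (position 11), as required.

Yes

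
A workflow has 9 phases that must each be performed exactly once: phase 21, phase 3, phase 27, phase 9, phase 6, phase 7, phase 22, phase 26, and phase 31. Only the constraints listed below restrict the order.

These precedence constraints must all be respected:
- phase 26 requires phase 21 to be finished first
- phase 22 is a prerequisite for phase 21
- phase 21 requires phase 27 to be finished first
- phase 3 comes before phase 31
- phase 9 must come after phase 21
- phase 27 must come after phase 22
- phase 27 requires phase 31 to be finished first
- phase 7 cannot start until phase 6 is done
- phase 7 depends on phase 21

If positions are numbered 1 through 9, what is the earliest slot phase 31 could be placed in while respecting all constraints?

Working backwards through the constraints from phase 31, its only required predecessor is phase 3.
With 1 mandatory predecessor, the earliest phase 31 can sit is position 1+1 = 2, and placing just that one first achieves it.

2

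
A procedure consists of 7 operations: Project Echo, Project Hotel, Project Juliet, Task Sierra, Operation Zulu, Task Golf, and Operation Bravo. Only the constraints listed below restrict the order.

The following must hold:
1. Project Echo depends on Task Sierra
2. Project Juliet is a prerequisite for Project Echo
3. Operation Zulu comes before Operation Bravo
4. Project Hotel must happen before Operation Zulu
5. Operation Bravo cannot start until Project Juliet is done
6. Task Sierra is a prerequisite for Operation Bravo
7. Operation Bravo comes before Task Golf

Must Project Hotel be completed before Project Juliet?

No chain of constraints connects Project Hotel to Project Juliet in either direction.
So Project Hotel can come before Project Juliet or after — it is not forced.

No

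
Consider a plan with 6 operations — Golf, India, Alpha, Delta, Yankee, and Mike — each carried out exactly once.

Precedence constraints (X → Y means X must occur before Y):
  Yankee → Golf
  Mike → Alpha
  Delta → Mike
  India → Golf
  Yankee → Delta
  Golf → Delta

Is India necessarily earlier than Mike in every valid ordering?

Following the dependencies: India → Golf → Delta → Mike.
Hence India necessarily comes before Mike.

Yes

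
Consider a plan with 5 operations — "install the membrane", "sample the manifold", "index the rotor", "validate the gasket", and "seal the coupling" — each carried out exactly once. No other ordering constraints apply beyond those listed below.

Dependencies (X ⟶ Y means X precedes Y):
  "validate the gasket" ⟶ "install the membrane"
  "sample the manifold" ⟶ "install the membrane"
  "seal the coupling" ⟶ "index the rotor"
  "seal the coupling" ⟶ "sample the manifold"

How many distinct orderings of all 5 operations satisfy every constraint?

2 operations have no prerequisites ("validate the gasket", "seal the coupling"), so any of them could come first.
Counting all ways to extend the partial order to a total order gives 11.

11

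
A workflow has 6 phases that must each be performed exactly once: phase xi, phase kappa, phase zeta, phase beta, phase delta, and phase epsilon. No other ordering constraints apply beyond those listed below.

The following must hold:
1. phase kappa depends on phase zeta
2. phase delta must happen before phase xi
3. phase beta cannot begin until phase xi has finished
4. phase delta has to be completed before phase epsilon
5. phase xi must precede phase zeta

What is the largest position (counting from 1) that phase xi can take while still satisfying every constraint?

Every phase that must follow phase xi has to come after it. Tracing all chains starting from phase xi, those phases are: phase kappa, phase zeta, phase beta — 3 in total.
With 3 mandatory successors out of 6 phases total, the latest slot for phase xi is 6−3 = 3, and it's reachable by doing all non-successors before phase xi.

3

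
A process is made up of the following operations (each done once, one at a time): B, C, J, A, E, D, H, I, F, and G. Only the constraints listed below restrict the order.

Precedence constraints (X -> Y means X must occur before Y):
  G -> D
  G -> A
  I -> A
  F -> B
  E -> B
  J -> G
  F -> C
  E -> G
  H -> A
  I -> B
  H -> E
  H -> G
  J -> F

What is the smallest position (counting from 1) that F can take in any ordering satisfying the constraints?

2

Working backwards through the constraints from F, its only required predecessor is J.
With 1 mandatory predecessor, the earliest F can sit is position 1+1 = 2, and placing just that one first achieves it.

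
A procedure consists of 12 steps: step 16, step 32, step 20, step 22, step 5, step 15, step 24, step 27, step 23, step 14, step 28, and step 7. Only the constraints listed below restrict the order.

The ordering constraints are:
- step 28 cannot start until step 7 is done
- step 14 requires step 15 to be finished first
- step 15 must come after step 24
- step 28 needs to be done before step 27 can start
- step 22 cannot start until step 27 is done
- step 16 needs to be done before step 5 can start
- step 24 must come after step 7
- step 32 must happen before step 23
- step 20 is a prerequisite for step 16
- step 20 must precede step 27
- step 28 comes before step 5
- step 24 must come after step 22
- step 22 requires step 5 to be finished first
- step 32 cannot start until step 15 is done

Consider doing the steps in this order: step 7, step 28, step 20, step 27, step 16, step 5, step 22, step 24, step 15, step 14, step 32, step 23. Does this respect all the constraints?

Yes

Going through the constraints one by one, each required predecessor appears earlier in the sequence than its dependent — e.g. step 7 (position 1) is before step 24 (position 8), as required.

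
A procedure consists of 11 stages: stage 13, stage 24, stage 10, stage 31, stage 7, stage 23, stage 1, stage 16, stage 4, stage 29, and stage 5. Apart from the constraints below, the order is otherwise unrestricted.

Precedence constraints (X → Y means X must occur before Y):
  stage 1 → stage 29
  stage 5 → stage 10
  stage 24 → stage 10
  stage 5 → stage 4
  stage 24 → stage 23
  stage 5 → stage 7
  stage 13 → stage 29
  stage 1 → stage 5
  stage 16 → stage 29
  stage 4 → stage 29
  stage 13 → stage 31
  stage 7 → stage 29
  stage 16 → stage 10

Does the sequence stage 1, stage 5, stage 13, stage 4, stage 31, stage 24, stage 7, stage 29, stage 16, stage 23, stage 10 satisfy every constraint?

No

In the proposed order, stage 29 appears before stage 16.
That contradicts the constraint that stage 16 must precede stage 29.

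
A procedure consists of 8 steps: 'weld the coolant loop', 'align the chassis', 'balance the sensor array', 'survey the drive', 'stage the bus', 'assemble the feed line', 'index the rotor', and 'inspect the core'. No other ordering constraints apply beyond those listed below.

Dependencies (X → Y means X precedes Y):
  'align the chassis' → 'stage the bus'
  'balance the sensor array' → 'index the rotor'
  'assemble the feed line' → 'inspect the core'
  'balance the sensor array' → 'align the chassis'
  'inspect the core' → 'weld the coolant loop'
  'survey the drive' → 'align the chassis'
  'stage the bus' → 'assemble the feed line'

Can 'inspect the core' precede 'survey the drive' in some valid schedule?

No

There is a dependency chain 'survey the drive' → 'align the chassis' → 'stage the bus' → 'assemble the feed line' → 'inspect the core', so 'inspect the core' always comes after 'survey the drive'.
So no valid ordering can have 'inspect the core' before 'survey the drive'.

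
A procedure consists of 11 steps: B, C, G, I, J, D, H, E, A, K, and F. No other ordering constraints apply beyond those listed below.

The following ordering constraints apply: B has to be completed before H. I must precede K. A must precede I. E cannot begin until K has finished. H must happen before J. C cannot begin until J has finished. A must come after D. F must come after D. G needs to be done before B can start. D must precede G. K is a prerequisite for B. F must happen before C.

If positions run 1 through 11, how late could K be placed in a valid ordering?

6

Every step that must follow K has to come after it. Tracing all chains starting from K, those steps are: B, C, J, H, E — 5 in total.
So at least 5 steps follow K, putting K no later than position 6. That position is achievable by scheduling everything else first.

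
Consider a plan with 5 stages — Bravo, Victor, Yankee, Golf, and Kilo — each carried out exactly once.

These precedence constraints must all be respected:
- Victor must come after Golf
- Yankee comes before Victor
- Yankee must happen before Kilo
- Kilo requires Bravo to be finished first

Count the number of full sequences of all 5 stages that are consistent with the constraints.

3 stages have no prerequisites (Bravo, Yankee, Golf), so any of them could come first.
Enumerating by repeatedly choosing an available stage (one whose prerequisites are all placed) gives 16 distinct complete orderings.

16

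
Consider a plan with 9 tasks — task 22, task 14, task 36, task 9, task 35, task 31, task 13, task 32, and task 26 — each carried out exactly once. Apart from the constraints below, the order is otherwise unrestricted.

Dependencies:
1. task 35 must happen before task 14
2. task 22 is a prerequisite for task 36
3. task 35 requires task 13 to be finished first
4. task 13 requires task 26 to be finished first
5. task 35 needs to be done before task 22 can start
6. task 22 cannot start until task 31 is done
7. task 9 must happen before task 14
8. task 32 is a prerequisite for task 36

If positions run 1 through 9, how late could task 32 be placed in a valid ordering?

The only task forced after task 32 (directly or by a chain) is task 36.
With 1 mandatory successor out of 9 tasks total, the latest slot for task 32 is 9−1 = 8, and it's reachable by doing all non-successors before task 32.

8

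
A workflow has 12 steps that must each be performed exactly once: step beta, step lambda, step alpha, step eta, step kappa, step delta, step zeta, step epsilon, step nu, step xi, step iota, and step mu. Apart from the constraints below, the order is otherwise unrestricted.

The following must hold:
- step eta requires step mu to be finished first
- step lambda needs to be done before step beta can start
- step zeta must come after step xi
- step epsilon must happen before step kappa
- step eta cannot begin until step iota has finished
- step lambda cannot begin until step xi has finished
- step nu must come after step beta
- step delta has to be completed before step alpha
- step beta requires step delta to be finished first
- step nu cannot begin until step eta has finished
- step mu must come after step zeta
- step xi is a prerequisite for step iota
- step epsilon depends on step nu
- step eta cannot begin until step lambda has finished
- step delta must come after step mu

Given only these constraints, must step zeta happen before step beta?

Yes

Tracing the constraints gives a chain: step zeta → step mu → step delta → step beta.
Hence step zeta necessarily comes before step beta.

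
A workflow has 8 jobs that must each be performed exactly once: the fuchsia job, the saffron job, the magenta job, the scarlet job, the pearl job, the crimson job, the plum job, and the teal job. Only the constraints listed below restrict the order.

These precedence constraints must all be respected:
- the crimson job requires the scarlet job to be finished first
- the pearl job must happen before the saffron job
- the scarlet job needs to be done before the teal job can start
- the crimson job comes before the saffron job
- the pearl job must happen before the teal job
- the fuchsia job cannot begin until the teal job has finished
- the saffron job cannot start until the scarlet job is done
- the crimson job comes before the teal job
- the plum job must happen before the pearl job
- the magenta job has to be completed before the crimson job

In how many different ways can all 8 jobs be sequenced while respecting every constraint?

60

3 jobs have no prerequisites (the magenta job, the scarlet job, the plum job), so any of them could come first.
Systematically extending each partial ordering one job at a time and counting, there are 60 complete orderings.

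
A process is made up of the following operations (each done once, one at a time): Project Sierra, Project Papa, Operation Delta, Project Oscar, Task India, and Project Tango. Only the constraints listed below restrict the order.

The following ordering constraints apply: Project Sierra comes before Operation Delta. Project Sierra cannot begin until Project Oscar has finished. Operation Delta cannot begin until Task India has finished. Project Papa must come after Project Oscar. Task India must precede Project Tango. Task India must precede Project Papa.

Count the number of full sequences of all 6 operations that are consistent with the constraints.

33

2 operations have no prerequisites (Project Oscar, Task India), so any of them could come first.
Enumerating by repeatedly choosing an available operation (one whose prerequisites are all placed) gives 33 distinct complete orderings.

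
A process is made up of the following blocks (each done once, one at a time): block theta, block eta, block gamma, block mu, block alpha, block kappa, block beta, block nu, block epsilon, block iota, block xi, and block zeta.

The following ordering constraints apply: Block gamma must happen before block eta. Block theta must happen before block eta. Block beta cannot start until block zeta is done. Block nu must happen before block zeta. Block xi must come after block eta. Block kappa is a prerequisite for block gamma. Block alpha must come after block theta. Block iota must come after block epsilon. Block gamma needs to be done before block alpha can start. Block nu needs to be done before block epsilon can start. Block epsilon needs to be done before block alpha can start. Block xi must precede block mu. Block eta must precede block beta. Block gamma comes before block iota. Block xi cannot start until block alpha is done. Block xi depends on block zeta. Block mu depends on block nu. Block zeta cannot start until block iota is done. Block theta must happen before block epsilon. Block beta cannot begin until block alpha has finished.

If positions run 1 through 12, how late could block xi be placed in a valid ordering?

11

The only block forced after block xi (directly or by a chain) is block mu.
So at least 1 block follows block xi, putting block xi no later than position 11. That position is achievable by scheduling everything else first.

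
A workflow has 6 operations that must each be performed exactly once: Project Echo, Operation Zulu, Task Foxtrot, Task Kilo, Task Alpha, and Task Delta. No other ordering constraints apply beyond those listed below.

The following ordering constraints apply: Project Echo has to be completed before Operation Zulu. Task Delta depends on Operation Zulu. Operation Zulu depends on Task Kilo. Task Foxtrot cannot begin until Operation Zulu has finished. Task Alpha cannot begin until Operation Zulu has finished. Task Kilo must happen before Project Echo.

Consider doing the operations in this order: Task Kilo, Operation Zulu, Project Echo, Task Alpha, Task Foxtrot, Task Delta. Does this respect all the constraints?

In the proposed order, Operation Zulu appears before Project Echo.
But one of the constraints requires Project Echo before Operation Zulu, so this ordering violates it.

No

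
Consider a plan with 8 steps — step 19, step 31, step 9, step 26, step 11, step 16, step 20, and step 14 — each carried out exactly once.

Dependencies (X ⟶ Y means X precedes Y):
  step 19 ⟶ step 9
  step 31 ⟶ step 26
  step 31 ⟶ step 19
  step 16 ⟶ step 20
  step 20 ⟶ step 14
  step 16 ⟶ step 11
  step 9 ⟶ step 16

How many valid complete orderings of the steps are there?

Only step 31 has no prerequisites, so it must go first.
Systematically extending each partial ordering one step at a time and counting, there are 21 complete orderings.

21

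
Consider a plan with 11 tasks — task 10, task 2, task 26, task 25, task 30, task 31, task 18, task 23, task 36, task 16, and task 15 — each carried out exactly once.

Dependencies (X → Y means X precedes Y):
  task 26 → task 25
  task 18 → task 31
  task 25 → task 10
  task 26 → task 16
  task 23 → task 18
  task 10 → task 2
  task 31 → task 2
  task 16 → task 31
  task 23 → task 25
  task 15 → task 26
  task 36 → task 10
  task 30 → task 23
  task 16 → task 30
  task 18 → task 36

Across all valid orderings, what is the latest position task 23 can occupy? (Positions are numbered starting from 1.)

5

The tasks that are forced after task 23, directly or by a chain of constraints, are task 10, task 2, task 25, task 31, task 18, task 36. That's 6 tasks.
With 6 mandatory successors out of 11 tasks total, the latest slot for task 23 is 11−6 = 5, and it's reachable by doing all non-successors before task 23.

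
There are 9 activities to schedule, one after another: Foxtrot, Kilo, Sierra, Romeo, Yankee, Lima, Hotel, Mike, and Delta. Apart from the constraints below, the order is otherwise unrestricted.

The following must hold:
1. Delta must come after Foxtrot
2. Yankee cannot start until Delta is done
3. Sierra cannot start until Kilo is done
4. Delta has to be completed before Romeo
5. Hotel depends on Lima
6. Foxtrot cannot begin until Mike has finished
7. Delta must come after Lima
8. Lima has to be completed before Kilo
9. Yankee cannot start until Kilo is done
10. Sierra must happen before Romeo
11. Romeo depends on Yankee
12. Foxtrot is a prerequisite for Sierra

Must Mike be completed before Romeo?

Yes

Tracing the constraints gives a chain: Mike → Foxtrot → Delta → Romeo.
So Mike must precede Romeo in any valid ordering.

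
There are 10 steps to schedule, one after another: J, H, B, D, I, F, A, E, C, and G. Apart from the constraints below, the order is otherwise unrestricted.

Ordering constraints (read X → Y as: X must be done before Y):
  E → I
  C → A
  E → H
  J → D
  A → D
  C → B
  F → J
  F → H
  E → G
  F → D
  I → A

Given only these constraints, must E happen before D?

Yes

There is a constraint chain E → I → A → D.
So E must precede D in any valid ordering.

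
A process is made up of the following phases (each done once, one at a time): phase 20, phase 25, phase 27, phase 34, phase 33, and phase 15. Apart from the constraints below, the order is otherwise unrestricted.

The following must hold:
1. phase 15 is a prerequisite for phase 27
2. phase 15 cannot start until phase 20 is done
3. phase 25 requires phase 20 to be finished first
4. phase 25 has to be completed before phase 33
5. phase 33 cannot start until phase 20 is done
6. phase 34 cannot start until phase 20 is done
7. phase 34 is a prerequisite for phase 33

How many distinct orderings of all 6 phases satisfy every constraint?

Phase 20 is the only phase with nothing required before it, so every ordering starts there.
Systematically extending each partial ordering one phase at a time and counting, there are 20 complete orderings.

20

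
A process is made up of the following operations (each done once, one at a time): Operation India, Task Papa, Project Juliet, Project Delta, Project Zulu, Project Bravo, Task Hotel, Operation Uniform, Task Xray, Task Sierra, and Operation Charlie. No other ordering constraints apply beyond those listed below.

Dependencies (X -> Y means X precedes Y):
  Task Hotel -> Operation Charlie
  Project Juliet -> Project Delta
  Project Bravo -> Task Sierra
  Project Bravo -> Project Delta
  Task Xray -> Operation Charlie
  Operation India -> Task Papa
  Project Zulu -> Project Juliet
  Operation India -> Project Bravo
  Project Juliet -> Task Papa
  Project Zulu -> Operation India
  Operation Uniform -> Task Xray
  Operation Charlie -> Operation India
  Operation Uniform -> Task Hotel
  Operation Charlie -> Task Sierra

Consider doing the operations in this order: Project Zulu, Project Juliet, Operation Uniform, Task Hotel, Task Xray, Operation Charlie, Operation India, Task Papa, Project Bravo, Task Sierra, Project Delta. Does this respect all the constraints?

Yes

Going through the constraints one by one, each required predecessor appears earlier in the sequence than its dependent — e.g. Project Juliet (position 2) is before Project Delta (position 11), as required.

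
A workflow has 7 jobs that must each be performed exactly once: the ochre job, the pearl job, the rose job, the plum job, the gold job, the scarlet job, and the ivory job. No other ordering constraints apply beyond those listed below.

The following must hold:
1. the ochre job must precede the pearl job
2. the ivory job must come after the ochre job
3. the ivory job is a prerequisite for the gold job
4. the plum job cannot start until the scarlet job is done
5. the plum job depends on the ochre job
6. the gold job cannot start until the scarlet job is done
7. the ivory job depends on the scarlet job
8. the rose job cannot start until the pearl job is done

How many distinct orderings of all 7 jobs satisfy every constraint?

The jobs with no prerequisites are the ochre job, the scarlet job; any of them can be placed first.
Enumerating by repeatedly choosing an available job (one whose prerequisites are all placed) gives 75 distinct complete orderings.

75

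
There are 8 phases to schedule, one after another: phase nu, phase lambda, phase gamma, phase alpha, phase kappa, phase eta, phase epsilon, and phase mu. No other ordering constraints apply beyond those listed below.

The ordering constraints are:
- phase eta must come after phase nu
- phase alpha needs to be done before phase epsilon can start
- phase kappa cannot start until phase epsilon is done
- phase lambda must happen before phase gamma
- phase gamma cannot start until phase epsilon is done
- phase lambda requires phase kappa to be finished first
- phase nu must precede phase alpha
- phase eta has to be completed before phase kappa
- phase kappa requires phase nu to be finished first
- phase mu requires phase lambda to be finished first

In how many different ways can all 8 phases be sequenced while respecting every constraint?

Phase nu is the only phase with nothing required before it, so every ordering starts there.
Enumerating by repeatedly choosing an available phase (one whose prerequisites are all placed) gives 6 distinct complete orderings.

6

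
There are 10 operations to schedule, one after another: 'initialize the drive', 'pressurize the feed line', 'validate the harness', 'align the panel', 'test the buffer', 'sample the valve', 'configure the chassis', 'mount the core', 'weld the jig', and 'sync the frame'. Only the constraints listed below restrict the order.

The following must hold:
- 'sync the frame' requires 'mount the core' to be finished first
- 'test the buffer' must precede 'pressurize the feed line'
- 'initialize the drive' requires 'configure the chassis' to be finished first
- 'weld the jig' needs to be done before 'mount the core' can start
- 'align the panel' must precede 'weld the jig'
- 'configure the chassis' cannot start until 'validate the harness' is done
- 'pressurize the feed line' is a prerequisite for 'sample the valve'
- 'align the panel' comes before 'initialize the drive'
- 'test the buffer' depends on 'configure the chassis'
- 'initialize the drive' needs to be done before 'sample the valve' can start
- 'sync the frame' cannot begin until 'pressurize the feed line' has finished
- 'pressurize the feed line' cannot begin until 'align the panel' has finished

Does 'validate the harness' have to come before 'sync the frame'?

Yes

Tracing the constraints gives a chain: 'validate the harness' → 'configure the chassis' → 'test the buffer' → 'pressurize the feed line' → 'sync the frame'.
Hence 'validate the harness' necessarily comes before 'sync the frame'.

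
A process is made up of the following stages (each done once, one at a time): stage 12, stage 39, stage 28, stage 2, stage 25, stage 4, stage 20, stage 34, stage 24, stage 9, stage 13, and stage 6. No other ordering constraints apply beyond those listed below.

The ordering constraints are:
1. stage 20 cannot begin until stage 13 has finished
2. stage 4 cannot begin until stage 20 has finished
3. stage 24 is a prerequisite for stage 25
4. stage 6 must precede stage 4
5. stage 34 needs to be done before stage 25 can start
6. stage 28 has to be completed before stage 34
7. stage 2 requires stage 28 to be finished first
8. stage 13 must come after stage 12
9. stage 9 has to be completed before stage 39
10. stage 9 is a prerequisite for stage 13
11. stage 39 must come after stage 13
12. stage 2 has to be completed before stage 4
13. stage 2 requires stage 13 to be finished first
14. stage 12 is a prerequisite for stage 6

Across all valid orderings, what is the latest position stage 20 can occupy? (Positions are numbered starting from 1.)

11

Following the constraints forward from stage 20, its only required successor is stage 4.
So at least 1 stage follows stage 20, putting stage 20 no later than position 11. That position is achievable by scheduling everything else first.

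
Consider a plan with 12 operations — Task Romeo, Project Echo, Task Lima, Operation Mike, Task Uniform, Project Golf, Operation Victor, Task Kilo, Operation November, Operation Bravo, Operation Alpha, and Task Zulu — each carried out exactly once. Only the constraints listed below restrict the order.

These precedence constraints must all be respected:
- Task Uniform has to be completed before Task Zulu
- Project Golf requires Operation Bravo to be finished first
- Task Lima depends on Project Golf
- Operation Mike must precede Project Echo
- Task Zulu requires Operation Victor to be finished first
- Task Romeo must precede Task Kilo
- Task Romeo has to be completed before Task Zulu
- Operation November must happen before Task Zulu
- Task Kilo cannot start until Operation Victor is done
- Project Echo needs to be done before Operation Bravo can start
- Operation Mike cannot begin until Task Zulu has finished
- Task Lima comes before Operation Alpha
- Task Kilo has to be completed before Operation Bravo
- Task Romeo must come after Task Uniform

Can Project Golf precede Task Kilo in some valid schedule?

The constraints give a chain Task Kilo → Operation Bravo → Project Golf, which forces Task Kilo before Project Golf.
Hence Project Golf can never be scheduled before Task Kilo.

No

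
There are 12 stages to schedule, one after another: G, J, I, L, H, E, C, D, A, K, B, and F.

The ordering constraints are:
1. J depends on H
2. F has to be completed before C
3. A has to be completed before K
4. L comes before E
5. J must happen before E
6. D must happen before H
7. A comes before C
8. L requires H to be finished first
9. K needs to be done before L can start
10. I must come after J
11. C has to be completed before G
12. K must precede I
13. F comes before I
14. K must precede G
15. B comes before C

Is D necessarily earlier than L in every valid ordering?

Yes

Following the dependencies: D → H → L.
Hence D necessarily comes before L.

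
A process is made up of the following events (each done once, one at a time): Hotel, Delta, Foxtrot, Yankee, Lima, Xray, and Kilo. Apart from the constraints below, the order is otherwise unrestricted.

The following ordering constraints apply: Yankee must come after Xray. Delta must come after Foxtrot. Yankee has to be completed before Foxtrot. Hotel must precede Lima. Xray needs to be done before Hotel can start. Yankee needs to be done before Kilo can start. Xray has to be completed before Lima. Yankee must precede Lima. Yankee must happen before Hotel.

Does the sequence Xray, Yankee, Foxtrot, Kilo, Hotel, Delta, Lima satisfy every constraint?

Every stated constraint is respected: Xray sits at position 1, ahead of Lima at position 7, and each of the other listed pairs likewise has the predecessor earlier in the sequence.

Yes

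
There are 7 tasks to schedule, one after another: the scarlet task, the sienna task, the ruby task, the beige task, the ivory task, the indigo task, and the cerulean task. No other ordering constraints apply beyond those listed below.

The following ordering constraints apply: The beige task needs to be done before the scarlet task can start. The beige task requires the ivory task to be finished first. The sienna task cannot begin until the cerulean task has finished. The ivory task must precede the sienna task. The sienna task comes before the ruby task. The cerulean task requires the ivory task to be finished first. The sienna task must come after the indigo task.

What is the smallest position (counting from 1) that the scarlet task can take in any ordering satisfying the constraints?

3

The tasks that are forced before the scarlet task, directly or transitively, are the beige task, the ivory task. That's 2 tasks.
With 2 mandatory predecessors, the earliest the scarlet task can sit is position 2+1 = 3, and placing just those 2 first achieves it.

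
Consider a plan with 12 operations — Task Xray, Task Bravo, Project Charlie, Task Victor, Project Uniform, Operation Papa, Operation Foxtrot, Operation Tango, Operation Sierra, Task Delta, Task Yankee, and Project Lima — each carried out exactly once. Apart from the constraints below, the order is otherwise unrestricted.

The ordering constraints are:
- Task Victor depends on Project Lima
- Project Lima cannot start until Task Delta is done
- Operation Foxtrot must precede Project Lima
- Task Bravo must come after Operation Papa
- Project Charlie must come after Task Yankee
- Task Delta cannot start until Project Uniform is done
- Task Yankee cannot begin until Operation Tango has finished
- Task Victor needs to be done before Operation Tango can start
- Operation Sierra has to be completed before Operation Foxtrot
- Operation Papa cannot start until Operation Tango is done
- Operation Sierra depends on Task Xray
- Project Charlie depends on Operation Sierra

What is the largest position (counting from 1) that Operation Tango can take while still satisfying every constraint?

8

The operations that are forced after Operation Tango, directly or by a chain of constraints, are Task Bravo, Project Charlie, Operation Papa, Task Yankee. That's 4 operations.
With 4 mandatory successors out of 12 operations total, the latest slot for Operation Tango is 12−4 = 8, and it's reachable by doing all non-successors before Operation Tango.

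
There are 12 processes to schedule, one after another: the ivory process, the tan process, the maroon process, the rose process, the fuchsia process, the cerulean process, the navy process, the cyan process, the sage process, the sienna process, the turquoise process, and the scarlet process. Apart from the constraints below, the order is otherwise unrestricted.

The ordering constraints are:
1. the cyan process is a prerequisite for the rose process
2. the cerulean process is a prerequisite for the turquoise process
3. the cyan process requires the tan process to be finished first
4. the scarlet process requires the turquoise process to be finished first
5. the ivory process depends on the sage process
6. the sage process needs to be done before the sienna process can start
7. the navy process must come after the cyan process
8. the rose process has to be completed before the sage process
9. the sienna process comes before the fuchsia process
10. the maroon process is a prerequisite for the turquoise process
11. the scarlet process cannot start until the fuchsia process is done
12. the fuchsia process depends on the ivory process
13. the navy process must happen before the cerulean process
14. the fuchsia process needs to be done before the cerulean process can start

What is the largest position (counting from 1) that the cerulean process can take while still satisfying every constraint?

Every process that must follow the cerulean process has to come after it. Tracing all chains starting from the cerulean process, those processes are: the turquoise process, the scarlet process — 2 in total.
With 2 mandatory successors out of 12 processes total, the latest slot for the cerulean process is 12−2 = 10, and it's reachable by doing all non-successors before the cerulean process.

10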